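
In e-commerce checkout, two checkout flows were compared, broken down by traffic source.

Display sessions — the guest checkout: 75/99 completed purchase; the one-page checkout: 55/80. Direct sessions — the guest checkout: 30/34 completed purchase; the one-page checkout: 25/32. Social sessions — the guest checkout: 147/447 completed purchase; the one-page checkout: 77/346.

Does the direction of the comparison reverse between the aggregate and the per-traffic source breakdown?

Display: the guest checkout 75/99 = 75.8%, the one-page checkout 55/80 = 68.8% → the guest checkout
Direct: the guest checkout 30/34 = 88.2%, the one-page checkout 25/32 = 78.1% → the guest checkout
Social: the guest checkout 147/447 = 32.9%, the one-page checkout 77/346 = 22.3% → the guest checkout
Overall: the guest checkout 252/580 = 43.4%, the one-page checkout 157/458 = 34.3% → the guest checkout
The guest checkout wins overall and in every traffic group — no reversal.

No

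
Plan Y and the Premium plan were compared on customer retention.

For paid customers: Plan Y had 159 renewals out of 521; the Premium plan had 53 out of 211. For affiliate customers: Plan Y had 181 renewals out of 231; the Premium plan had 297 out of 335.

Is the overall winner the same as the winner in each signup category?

Paid: Plan Y 159/521 = 30.5%, the Premium plan 53/211 = 25.1% → Plan Y
Affiliate: Plan Y 181/231 = 78.4%, the Premium plan 297/335 = 88.7% → the Premium plan
Overall: Plan Y 340/752 = 45.2%, the Premium plan 350/546 = 64.1% → the Premium plan
Neither sweeps: Plan Y wins 1 of 2 groups, the Premium plan wins 1. The Premium plan wins overall but not every group — no Simpson reversal.

No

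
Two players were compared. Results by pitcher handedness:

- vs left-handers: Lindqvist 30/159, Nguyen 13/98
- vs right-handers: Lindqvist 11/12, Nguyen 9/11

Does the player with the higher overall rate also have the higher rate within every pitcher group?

Yes

Vs left-handers: Lindqvist 30/159 = 18.9%, Nguyen 13/98 = 13.3% → Lindqvist
Vs right-handers: Lindqvist 11/12 = 91.7%, Nguyen 9/11 = 81.8% → Lindqvist
Overall: Lindqvist 41/171 = 24.0%, Nguyen 22/109 = 20.2% → Lindqvist
Lindqvist wins overall and in every pitcher group — no reversal.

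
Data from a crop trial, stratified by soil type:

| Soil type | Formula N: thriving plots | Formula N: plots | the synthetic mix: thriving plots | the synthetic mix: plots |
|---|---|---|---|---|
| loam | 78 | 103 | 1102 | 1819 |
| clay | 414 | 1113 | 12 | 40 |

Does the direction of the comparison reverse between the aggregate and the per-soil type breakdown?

Yes

Loam: Formula N 78/103 = 75.7%, the synthetic mix 1102/1819 = 60.6% → Formula N
Clay: Formula N 414/1113 = 37.2%, the synthetic mix 12/40 = 30.0% → Formula N
Overall: Formula N 492/1216 = 40.5%, the synthetic mix 1114/1859 = 59.9% → the synthetic mix
Formula N wins each soil group but the synthetic mix wins overall — the comparison reverses. Formula N's plots skew toward clay, which has a lower base rate.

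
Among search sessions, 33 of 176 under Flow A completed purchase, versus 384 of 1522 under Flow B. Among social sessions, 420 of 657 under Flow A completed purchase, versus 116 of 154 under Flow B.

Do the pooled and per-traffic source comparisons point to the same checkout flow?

No

Search: Flow A 33/176 = 18.8%, Flow B 384/1522 = 25.2% → Flow B
Social: Flow A 420/657 = 63.9%, Flow B 116/154 = 75.3% → Flow B
Overall: Flow A 453/833 = 54.4%, Flow B 500/1676 = 29.8% → Flow A
Flow B wins each traffic group but Flow A wins overall — the comparison reverses. Flow B's sessions skew toward search, which has a lower base rate.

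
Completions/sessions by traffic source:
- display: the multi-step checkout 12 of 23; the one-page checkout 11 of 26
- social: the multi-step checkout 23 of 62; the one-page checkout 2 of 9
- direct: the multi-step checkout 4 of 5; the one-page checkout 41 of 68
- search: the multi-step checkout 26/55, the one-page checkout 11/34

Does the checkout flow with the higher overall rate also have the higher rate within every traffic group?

No

Display: the multi-step checkout 12/23 = 52.2%, the one-page checkout 11/26 = 42.3% → the multi-step checkout
Social: the multi-step checkout 23/62 = 37.1%, the one-page checkout 2/9 = 22.2% → the multi-step checkout
Direct: the multi-step checkout 4/5 = 80.0%, the one-page checkout 41/68 = 60.3% → the multi-step checkout
Search: the multi-step checkout 26/55 = 47.3%, the one-page checkout 11/34 = 32.4% → the multi-step checkout
Overall: the multi-step checkout 65/145 = 44.8%, the one-page checkout 65/137 = 47.4% → the one-page checkout
The multi-step checkout wins each traffic group but the one-page checkout wins overall — the comparison reverses. The multi-step checkout's sessions skew toward social, which has a lower base rate.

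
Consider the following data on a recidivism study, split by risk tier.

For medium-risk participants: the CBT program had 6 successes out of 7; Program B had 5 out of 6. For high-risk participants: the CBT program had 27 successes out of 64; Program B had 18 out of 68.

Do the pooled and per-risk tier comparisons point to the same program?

Yes

Medium-risk: the CBT program 6/7 = 85.7%, Program B 5/6 = 83.3% → the CBT program
High-risk: the CBT program 27/64 = 42.2%, Program B 18/68 = 26.5% → the CBT program
Overall: the CBT program 33/71 = 46.5%, Program B 23/74 = 31.1% → the CBT program
The CBT program wins overall and in every risk group — no reversal.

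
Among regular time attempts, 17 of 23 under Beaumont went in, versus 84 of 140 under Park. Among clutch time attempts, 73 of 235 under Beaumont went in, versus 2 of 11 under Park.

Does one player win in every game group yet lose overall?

Regular time: Beaumont 17/23 = 73.9%, Park 84/140 = 60.0% → Beaumont
Clutch time: Beaumont 73/235 = 31.1%, Park 2/11 = 18.2% → Beaumont
Overall: Beaumont 90/258 = 34.9%, Park 86/151 = 57.0% → Park
Beaumont wins each game group but Park wins overall — the comparison reverses. Beaumont's attempts skew toward clutch time, which has a lower base rate.

Yes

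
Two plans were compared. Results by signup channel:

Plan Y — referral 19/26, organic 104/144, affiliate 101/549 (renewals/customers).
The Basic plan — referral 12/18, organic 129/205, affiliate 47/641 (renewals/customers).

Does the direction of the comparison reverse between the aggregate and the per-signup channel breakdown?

No

Referral: Plan Y 19/26 = 73.1%, the Basic plan 12/18 = 66.7% → Plan Y
Organic: Plan Y 104/144 = 72.2%, the Basic plan 129/205 = 62.9% → Plan Y
Affiliate: Plan Y 101/549 = 18.4%, the Basic plan 47/641 = 7.3% → Plan Y
Overall: Plan Y 224/719 = 31.2%, the Basic plan 188/864 = 21.8% → Plan Y
Plan Y wins overall and in every signup group — no reversal.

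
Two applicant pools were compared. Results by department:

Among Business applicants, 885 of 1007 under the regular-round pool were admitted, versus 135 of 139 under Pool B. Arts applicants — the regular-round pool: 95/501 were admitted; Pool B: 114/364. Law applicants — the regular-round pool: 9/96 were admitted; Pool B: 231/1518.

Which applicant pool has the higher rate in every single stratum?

Pool B

Business: the regular-round pool 885/1007 = 87.9%, Pool B 135/139 = 97.1% → Pool B
Arts: the regular-round pool 95/501 = 19.0%, Pool B 114/364 = 31.3% → Pool B
Law: the regular-round pool 9/96 = 9.4%, Pool B 231/1518 = 15.2% → Pool B
Pool B has the higher rate in all 3 groups.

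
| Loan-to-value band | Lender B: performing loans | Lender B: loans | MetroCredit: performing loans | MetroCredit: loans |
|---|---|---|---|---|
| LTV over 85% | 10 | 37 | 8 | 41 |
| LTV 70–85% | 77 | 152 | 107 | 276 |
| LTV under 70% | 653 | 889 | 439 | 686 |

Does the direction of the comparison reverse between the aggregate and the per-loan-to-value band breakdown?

No

LTV over 85%: Lender B 10/37 = 27.0%, MetroCredit 8/41 = 19.5% → Lender B
LTV 70–85%: Lender B 77/152 = 50.7%, MetroCredit 107/276 = 38.8% → Lender B
LTV under 70%: Lender B 653/889 = 73.5%, MetroCredit 439/686 = 64.0% → Lender B
Overall: Lender B 740/1078 = 68.6%, MetroCredit 554/1003 = 55.2% → Lender B
Lender B wins overall and in every loan-to-value group — no reversal.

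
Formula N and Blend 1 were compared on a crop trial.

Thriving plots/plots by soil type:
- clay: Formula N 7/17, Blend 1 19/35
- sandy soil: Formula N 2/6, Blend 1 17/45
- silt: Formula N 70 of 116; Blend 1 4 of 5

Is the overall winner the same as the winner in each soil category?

No

Clay: Formula N 7/17 = 41.2%, Blend 1 19/35 = 54.3% → Blend 1
Sandy soil: Formula N 2/6 = 33.3%, Blend 1 17/45 = 37.8% → Blend 1
Silt: Formula N 70/116 = 60.3%, Blend 1 4/5 = 80.0% → Blend 1
Overall: Formula N 79/139 = 56.8%, Blend 1 40/85 = 47.1% → Formula N
Blend 1 wins each soil group but Formula N wins overall — the comparison reverses. Blend 1's plots skew toward sandy soil, which has a lower base rate.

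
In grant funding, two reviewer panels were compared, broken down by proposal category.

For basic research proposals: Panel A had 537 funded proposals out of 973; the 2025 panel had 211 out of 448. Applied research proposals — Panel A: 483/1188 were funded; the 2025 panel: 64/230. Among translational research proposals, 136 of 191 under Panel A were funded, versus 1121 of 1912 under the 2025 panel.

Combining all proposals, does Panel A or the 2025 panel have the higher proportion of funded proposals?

the 2025 panel

Basic research: Panel A 537/973 = 55.2%, the 2025 panel 211/448 = 47.1% → Panel A
Applied research: Panel A 483/1188 = 40.7%, the 2025 panel 64/230 = 27.8% → Panel A
Translational research: Panel A 136/191 = 71.2%, the 2025 panel 1121/1912 = 58.6% → Panel A
Overall: Panel A 1156/2352 = 49.1%, the 2025 panel 1396/2590 = 53.9% → the 2025 panel
(Panel A wins every proposal group but the 2025 panel wins overall — Panel A's proposals skew toward the low-rate applied research group.)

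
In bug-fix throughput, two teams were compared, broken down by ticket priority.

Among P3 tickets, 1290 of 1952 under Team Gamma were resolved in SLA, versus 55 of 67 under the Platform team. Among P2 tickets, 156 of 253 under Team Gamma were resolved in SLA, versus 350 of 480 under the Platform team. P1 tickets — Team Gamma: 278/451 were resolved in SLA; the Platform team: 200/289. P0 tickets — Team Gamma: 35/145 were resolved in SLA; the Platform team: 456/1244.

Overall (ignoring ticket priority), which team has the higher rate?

Team Gamma

P3: Team Gamma 1290/1952 = 66.1%, the Platform team 55/67 = 82.1% → the Platform team
P2: Team Gamma 156/253 = 61.7%, the Platform team 350/480 = 72.9% → the Platform team
P1: Team Gamma 278/451 = 61.6%, the Platform team 200/289 = 69.2% → the Platform team
P0: Team Gamma 35/145 = 24.1%, the Platform team 456/1244 = 36.7% → the Platform team
Overall: Team Gamma 1759/2801 = 62.8%, the Platform team 1061/2080 = 51.0% → Team Gamma
(The Platform team wins every ticket group but Team Gamma wins overall — the Platform team's tickets skew toward the low-rate P0 group.)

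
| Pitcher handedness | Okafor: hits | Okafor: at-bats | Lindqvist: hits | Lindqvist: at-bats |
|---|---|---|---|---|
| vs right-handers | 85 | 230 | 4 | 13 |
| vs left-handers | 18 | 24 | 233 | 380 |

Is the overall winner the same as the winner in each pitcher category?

Vs right-handers: Okafor 85/230 = 37.0%, Lindqvist 4/13 = 30.8% → Okafor
Vs left-handers: Okafor 18/24 = 75.0%, Lindqvist 233/380 = 61.3% → Okafor
Overall: Okafor 103/254 = 40.6%, Lindqvist 237/393 = 60.3% → Lindqvist
Okafor wins each pitcher group but Lindqvist wins overall — the comparison reverses. Okafor's at-bats skew toward vs right-handers, which has a lower base rate.

No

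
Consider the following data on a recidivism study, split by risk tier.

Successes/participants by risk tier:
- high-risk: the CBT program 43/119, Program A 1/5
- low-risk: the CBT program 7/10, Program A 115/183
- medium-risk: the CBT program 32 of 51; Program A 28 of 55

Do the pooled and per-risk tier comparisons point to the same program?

High-risk: the CBT program 43/119 = 36.1%, Program A 1/5 = 20.0% → the CBT program
Low-risk: the CBT program 7/10 = 70.0%, Program A 115/183 = 62.8% → the CBT program
Medium-risk: the CBT program 32/51 = 62.7%, Program A 28/55 = 50.9% → the CBT program
Overall: the CBT program 82/180 = 45.6%, Program A 144/243 = 59.3% → Program A
The CBT program wins each risk group but Program A wins overall — the comparison reverses. The CBT program's participants skew toward high-risk, which has a lower base rate.

No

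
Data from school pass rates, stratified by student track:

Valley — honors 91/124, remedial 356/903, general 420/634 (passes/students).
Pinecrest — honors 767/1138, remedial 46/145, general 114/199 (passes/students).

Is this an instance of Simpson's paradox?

Yes

Honors: Valley 91/124 = 73.4%, Pinecrest 767/1138 = 67.4% → Valley
Remedial: Valley 356/903 = 39.4%, Pinecrest 46/145 = 31.7% → Valley
General: Valley 420/634 = 66.2%, Pinecrest 114/199 = 57.3% → Valley
Overall: Valley 867/1661 = 52.2%, Pinecrest 927/1482 = 62.6% → Pinecrest
Valley wins each student group but Pinecrest wins overall — the comparison reverses. Valley's students skew toward remedial, which has a lower base rate.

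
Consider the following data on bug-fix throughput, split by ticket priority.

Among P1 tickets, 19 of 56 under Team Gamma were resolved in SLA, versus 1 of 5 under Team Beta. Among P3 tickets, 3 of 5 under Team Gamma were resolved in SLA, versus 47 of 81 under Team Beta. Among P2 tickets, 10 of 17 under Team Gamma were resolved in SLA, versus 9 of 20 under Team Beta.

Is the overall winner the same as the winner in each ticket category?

No

P1: Team Gamma 19/56 = 33.9%, Team Beta 1/5 = 20.0% → Team Gamma
P3: Team Gamma 3/5 = 60.0%, Team Beta 47/81 = 58.0% → Team Gamma
P2: Team Gamma 10/17 = 58.8%, Team Beta 9/20 = 45.0% → Team Gamma
Overall: Team Gamma 32/78 = 41.0%, Team Beta 57/106 = 53.8% → Team Beta
Team Gamma wins each ticket group but Team Beta wins overall — the comparison reverses. Team Gamma's tickets skew toward P1, which has a lower base rate.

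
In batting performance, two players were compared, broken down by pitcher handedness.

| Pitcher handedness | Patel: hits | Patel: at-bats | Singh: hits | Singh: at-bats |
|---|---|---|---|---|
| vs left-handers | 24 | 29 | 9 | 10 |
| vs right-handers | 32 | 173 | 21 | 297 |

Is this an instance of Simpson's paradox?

Vs left-handers: Patel 24/29 = 82.8%, Singh 9/10 = 90.0% → Singh
Vs right-handers: Patel 32/173 = 18.5%, Singh 21/297 = 7.1% → Patel
Overall: Patel 56/202 = 27.7%, Singh 30/307 = 9.8% → Patel
Neither sweeps: Patel wins 1 of 2 groups, Singh wins 1. Patel wins overall but not every group — no Simpson reversal.

No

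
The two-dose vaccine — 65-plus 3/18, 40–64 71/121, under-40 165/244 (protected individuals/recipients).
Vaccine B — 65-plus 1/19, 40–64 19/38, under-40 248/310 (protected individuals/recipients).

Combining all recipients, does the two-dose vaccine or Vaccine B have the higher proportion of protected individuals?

Vaccine B

65-plus: the two-dose vaccine 3/18 = 16.7%, Vaccine B 1/19 = 5.3% → the two-dose vaccine
40–64: the two-dose vaccine 71/121 = 58.7%, Vaccine B 19/38 = 50.0% → the two-dose vaccine
Under-40: the two-dose vaccine 165/244 = 67.6%, Vaccine B 248/310 = 80.0% → Vaccine B
Overall: the two-dose vaccine 239/383 = 62.4%, Vaccine B 268/367 = 73.0% → Vaccine B
(Neither sweeps every age group, but Vaccine B has the higher pooled rate.)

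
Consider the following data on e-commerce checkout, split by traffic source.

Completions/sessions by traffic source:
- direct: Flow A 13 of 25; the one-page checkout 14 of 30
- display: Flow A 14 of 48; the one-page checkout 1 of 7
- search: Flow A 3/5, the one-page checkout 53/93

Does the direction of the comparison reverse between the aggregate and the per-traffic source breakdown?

Direct: Flow A 13/25 = 52.0%, the one-page checkout 14/30 = 46.7% → Flow A
Display: Flow A 14/48 = 29.2%, the one-page checkout 1/7 = 14.3% → Flow A
Search: Flow A 3/5 = 60.0%, the one-page checkout 53/93 = 57.0% → Flow A
Overall: Flow A 30/78 = 38.5%, the one-page checkout 68/130 = 52.3% → the one-page checkout
Flow A wins each traffic group but the one-page checkout wins overall — the comparison reverses. Flow A's sessions skew toward display, which has a lower base rate.

Yes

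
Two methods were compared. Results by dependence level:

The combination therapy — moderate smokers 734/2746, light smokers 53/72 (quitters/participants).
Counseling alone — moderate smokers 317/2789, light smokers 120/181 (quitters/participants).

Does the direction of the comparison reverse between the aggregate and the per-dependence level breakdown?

Moderate smokers: the combination therapy 734/2746 = 26.7%, counseling alone 317/2789 = 11.4% → the combination therapy
Light smokers: the combination therapy 53/72 = 73.6%, counseling alone 120/181 = 66.3% → the combination therapy
Overall: the combination therapy 787/2818 = 27.9%, counseling alone 437/2970 = 14.7% → the combination therapy
The combination therapy wins overall and in every dependence group — no reversal.

No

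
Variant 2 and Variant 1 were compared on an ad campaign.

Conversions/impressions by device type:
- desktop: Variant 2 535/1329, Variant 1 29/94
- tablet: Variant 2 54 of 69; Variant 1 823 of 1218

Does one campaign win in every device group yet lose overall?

Yes

Desktop: Variant 2 535/1329 = 40.3%, Variant 1 29/94 = 30.9% → Variant 2
Tablet: Variant 2 54/69 = 78.3%, Variant 1 823/1218 = 67.6% → Variant 2
Overall: Variant 2 589/1398 = 42.1%, Variant 1 852/1312 = 64.9% → Variant 1
Variant 2 wins each device group but Variant 1 wins overall — the comparison reverses. Variant 2's impressions skew toward desktop, which has a lower base rate.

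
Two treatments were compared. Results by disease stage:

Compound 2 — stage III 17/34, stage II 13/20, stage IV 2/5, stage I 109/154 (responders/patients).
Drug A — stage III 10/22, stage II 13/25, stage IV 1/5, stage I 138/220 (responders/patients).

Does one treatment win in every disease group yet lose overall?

No

Stage III: Compound 2 17/34 = 50.0%, Drug A 10/22 = 45.5% → Compound 2
Stage II: Compound 2 13/20 = 65.0%, Drug A 13/25 = 52.0% → Compound 2
Stage IV: Compound 2 2/5 = 40.0%, Drug A 1/5 = 20.0% → Compound 2
Stage I: Compound 2 109/154 = 70.8%, Drug A 138/220 = 62.7% → Compound 2
Overall: Compound 2 141/213 = 66.2%, Drug A 162/272 = 59.6% → Compound 2
Compound 2 wins overall and in every disease group — no reversal.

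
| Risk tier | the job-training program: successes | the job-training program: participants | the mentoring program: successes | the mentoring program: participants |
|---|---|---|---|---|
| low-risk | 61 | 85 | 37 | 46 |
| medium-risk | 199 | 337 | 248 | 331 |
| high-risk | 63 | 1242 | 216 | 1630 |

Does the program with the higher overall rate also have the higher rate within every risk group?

Low-risk: the job-training program 61/85 = 71.8%, the mentoring program 37/46 = 80.4% → the mentoring program
Medium-risk: the job-training program 199/337 = 59.1%, the mentoring program 248/331 = 74.9% → the mentoring program
High-risk: the job-training program 63/1242 = 5.1%, the mentoring program 216/1630 = 13.3% → the mentoring program
Overall: the job-training program 323/1664 = 19.4%, the mentoring program 501/2007 = 25.0% → the mentoring program
The mentoring program wins overall and in every risk group — no reversal.

Yes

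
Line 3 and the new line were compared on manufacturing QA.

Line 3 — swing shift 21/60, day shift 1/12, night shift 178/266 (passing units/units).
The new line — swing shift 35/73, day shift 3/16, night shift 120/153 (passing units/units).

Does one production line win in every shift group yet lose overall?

Swing shift: Line 3 21/60 = 35.0%, the new line 35/73 = 47.9% → the new line
Day shift: Line 3 1/12 = 8.3%, the new line 3/16 = 18.8% → the new line
Night shift: Line 3 178/266 = 66.9%, the new line 120/153 = 78.4% → the new line
Overall: Line 3 200/338 = 59.2%, the new line 158/242 = 65.3% → the new line
The new line wins overall and in every shift group — no reversal.

No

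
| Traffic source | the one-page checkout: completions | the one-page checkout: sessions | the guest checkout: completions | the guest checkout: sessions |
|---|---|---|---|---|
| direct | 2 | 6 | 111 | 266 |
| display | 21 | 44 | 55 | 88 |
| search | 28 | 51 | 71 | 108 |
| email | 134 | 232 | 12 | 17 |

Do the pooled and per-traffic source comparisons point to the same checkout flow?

Direct: the one-page checkout 2/6 = 33.3%, the guest checkout 111/266 = 41.7% → the guest checkout
Display: the one-page checkout 21/44 = 47.7%, the guest checkout 55/88 = 62.5% → the guest checkout
Search: the one-page checkout 28/51 = 54.9%, the guest checkout 71/108 = 65.7% → the guest checkout
Email: the one-page checkout 134/232 = 57.8%, the guest checkout 12/17 = 70.6% → the guest checkout
Overall: the one-page checkout 185/333 = 55.6%, the guest checkout 249/479 = 52.0% → the one-page checkout
The guest checkout wins each traffic group but the one-page checkout wins overall — the comparison reverses. The guest checkout's sessions skew toward direct, which has a lower base rate.

No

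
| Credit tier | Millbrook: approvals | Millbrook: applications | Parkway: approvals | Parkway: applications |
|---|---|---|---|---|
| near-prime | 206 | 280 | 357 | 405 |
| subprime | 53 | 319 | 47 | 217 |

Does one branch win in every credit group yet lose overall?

No

Near-prime: Millbrook 206/280 = 73.6%, Parkway 357/405 = 88.1% → Parkway
Subprime: Millbrook 53/319 = 16.6%, Parkway 47/217 = 21.7% → Parkway
Overall: Millbrook 259/599 = 43.2%, Parkway 404/622 = 65.0% → Parkway
Parkway wins overall and in every credit group — no reversal.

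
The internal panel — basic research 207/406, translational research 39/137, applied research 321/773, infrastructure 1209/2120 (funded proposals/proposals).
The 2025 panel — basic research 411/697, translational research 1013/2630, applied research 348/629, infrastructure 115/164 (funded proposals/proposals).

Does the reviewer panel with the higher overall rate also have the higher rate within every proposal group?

No

Basic research: the internal panel 207/406 = 51.0%, the 2025 panel 411/697 = 59.0% → the 2025 panel
Translational research: the internal panel 39/137 = 28.5%, the 2025 panel 1013/2630 = 38.5% → the 2025 panel
Applied research: the internal panel 321/773 = 41.5%, the 2025 panel 348/629 = 55.3% → the 2025 panel
Infrastructure: the internal panel 1209/2120 = 57.0%, the 2025 panel 115/164 = 70.1% → the 2025 panel
Overall: the internal panel 1776/3436 = 51.7%, the 2025 panel 1887/4120 = 45.8% → the internal panel
The 2025 panel wins each proposal group but the internal panel wins overall — the comparison reverses. The 2025 panel's proposals skew toward translational research, which has a lower base rate.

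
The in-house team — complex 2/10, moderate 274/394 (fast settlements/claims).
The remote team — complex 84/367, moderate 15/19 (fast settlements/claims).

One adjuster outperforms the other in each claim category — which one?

Complex: the in-house team 2/10 = 20.0%, the remote team 84/367 = 22.9% → the remote team
Moderate: the in-house team 274/394 = 69.5%, the remote team 15/19 = 78.9% → the remote team
The remote team has the higher rate in both groups.

the remote team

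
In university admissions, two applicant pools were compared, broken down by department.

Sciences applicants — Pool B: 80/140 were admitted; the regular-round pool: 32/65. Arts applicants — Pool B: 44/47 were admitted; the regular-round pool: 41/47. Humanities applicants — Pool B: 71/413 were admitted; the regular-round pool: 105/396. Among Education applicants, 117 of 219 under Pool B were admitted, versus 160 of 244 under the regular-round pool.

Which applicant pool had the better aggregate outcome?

the regular-round pool

Sciences: Pool B 80/140 = 57.1%, the regular-round pool 32/65 = 49.2% → Pool B
Arts: Pool B 44/47 = 93.6%, the regular-round pool 41/47 = 87.2% → Pool B
Humanities: Pool B 71/413 = 17.2%, the regular-round pool 105/396 = 26.5% → the regular-round pool
Education: Pool B 117/219 = 53.4%, the regular-round pool 160/244 = 65.6% → the regular-round pool
Overall: Pool B 312/819 = 38.1%, the regular-round pool 338/752 = 44.9% → the regular-round pool
(Neither sweeps every department group, but the regular-round pool has the higher pooled rate.)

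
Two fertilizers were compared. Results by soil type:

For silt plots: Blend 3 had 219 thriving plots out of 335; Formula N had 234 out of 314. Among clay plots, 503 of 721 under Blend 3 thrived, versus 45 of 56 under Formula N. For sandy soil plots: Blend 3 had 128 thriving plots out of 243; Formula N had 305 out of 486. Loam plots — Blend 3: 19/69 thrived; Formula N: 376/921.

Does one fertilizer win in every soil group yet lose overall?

Yes

Silt: Blend 3 219/335 = 65.4%, Formula N 234/314 = 74.5% → Formula N
Clay: Blend 3 503/721 = 69.8%, Formula N 45/56 = 80.4% → Formula N
Sandy soil: Blend 3 128/243 = 52.7%, Formula N 305/486 = 62.8% → Formula N
Loam: Blend 3 19/69 = 27.5%, Formula N 376/921 = 40.8% → Formula N
Overall: Blend 3 869/1368 = 63.5%, Formula N 960/1777 = 54.0% → Blend 3
Formula N wins each soil group but Blend 3 wins overall — the comparison reverses. Formula N's plots skew toward loam, which has a lower base rate.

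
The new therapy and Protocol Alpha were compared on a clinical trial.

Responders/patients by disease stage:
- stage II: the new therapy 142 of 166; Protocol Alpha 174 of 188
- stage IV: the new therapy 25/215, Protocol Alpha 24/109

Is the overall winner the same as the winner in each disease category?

Yes

Stage II: the new therapy 142/166 = 85.5%, Protocol Alpha 174/188 = 92.6% → Protocol Alpha
Stage IV: the new therapy 25/215 = 11.6%, Protocol Alpha 24/109 = 22.0% → Protocol Alpha
Overall: the new therapy 167/381 = 43.8%, Protocol Alpha 198/297 = 66.7% → Protocol Alpha
Protocol Alpha wins overall and in every disease group — no reversal.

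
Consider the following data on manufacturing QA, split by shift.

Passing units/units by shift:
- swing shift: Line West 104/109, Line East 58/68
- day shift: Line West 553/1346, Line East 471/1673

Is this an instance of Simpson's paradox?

No

Swing shift: Line West 104/109 = 95.4%, Line East 58/68 = 85.3% → Line West
Day shift: Line West 553/1346 = 41.1%, Line East 471/1673 = 28.2% → Line West
Overall: Line West 657/1455 = 45.2%, Line East 529/1741 = 30.4% → Line West
Line West wins overall and in every shift group — no reversal.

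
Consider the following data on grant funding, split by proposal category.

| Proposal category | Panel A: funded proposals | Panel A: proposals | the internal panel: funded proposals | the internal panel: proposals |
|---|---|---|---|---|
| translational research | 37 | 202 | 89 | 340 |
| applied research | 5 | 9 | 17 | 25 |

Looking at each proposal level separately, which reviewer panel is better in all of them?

the internal panel

Translational research: Panel A 37/202 = 18.3%, the internal panel 89/340 = 26.2% → the internal panel
Applied research: Panel A 5/9 = 55.6%, the internal panel 17/25 = 68.0% → the internal panel
The internal panel has the higher rate in both groups.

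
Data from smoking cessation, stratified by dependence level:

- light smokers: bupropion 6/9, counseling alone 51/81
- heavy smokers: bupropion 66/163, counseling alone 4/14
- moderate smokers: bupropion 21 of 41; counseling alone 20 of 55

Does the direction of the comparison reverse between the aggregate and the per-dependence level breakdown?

Light smokers: bupropion 6/9 = 66.7%, counseling alone 51/81 = 63.0% → bupropion
Heavy smokers: bupropion 66/163 = 40.5%, counseling alone 4/14 = 28.6% → bupropion
Moderate smokers: bupropion 21/41 = 51.2%, counseling alone 20/55 = 36.4% → bupropion
Overall: bupropion 93/213 = 43.7%, counseling alone 75/150 = 50.0% → counseling alone
Bupropion wins each dependence group but counseling alone wins overall — the comparison reverses. Bupropion's participants skew toward heavy smokers, which has a lower base rate.

Yes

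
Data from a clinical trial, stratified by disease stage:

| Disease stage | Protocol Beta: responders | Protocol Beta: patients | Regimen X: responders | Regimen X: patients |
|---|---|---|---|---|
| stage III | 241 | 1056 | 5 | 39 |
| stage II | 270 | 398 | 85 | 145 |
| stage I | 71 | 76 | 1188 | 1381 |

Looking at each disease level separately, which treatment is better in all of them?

Protocol Beta

Stage III: Protocol Beta 241/1056 = 22.8%, Regimen X 5/39 = 12.8% → Protocol Beta
Stage II: Protocol Beta 270/398 = 67.8%, Regimen X 85/145 = 58.6% → Protocol Beta
Stage I: Protocol Beta 71/76 = 93.4%, Regimen X 1188/1381 = 86.0% → Protocol Beta
Protocol Beta has the higher rate in all 3 groups.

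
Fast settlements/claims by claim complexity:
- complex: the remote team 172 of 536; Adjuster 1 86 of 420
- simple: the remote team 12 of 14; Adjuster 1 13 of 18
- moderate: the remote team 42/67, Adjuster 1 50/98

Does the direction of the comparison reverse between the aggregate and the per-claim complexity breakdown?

Complex: the remote team 172/536 = 32.1%, Adjuster 1 86/420 = 20.5% → the remote team
Simple: the remote team 12/14 = 85.7%, Adjuster 1 13/18 = 72.2% → the remote team
Moderate: the remote team 42/67 = 62.7%, Adjuster 1 50/98 = 51.0% → the remote team
Overall: the remote team 226/617 = 36.6%, Adjuster 1 149/536 = 27.8% → the remote team
The remote team wins overall and in every claim group — no reversal.

No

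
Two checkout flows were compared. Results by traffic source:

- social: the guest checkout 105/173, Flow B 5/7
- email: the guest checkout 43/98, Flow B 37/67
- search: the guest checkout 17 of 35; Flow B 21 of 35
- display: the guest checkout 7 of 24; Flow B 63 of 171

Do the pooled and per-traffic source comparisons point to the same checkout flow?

Social: the guest checkout 105/173 = 60.7%, Flow B 5/7 = 71.4% → Flow B
Email: the guest checkout 43/98 = 43.9%, Flow B 37/67 = 55.2% → Flow B
Search: the guest checkout 17/35 = 48.6%, Flow B 21/35 = 60.0% → Flow B
Display: the guest checkout 7/24 = 29.2%, Flow B 63/171 = 36.8% → Flow B
Overall: the guest checkout 172/330 = 52.1%, Flow B 126/280 = 45.0% → the guest checkout
Flow B wins each traffic group but the guest checkout wins overall — the comparison reverses. Flow B's sessions skew toward display, which has a lower base rate.

No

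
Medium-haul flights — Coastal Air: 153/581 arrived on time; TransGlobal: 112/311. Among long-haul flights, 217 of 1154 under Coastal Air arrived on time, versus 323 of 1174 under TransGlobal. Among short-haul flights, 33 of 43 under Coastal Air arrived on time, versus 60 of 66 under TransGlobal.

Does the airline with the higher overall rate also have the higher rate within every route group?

Yes

Medium-haul: Coastal Air 153/581 = 26.3%, TransGlobal 112/311 = 36.0% → TransGlobal
Long-haul: Coastal Air 217/1154 = 18.8%, TransGlobal 323/1174 = 27.5% → TransGlobal
Short-haul: Coastal Air 33/43 = 76.7%, TransGlobal 60/66 = 90.9% → TransGlobal
Overall: Coastal Air 403/1778 = 22.7%, TransGlobal 495/1551 = 31.9% → TransGlobal
TransGlobal wins overall and in every route group — no reversal.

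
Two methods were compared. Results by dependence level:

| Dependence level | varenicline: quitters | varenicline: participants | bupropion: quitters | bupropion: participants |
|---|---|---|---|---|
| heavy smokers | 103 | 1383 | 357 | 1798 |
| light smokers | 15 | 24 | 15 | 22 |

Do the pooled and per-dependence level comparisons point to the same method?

Yes

Heavy smokers: varenicline 103/1383 = 7.4%, bupropion 357/1798 = 19.9% → bupropion
Light smokers: varenicline 15/24 = 62.5%, bupropion 15/22 = 68.2% → bupropion
Overall: varenicline 118/1407 = 8.4%, bupropion 372/1820 = 20.4% → bupropion
Bupropion wins overall and in every dependence group — no reversal.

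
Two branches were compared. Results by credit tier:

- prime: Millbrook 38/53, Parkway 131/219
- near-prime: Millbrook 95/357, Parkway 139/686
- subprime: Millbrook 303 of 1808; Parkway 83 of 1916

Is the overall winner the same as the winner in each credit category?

Prime: Millbrook 38/53 = 71.7%, Parkway 131/219 = 59.8% → Millbrook
Near-prime: Millbrook 95/357 = 26.6%, Parkway 139/686 = 20.3% → Millbrook
Subprime: Millbrook 303/1808 = 16.8%, Parkway 83/1916 = 4.3% → Millbrook
Overall: Millbrook 436/2218 = 19.7%, Parkway 353/2821 = 12.5% → Millbrook
Millbrook wins overall and in every credit group — no reversal.

Yes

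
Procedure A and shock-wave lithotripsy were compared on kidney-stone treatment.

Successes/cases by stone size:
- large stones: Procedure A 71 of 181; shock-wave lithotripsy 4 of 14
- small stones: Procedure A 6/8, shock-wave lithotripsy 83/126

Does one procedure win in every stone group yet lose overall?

Large stones: Procedure A 71/181 = 39.2%, shock-wave lithotripsy 4/14 = 28.6% → Procedure A
Small stones: Procedure A 6/8 = 75.0%, shock-wave lithotripsy 83/126 = 65.9% → Procedure A
Overall: Procedure A 77/189 = 40.7%, shock-wave lithotripsy 87/140 = 62.1% → shock-wave lithotripsy
Procedure A wins each stone group but shock-wave lithotripsy wins overall — the comparison reverses. Procedure A's cases skew toward large stones, which has a lower base rate.

Yes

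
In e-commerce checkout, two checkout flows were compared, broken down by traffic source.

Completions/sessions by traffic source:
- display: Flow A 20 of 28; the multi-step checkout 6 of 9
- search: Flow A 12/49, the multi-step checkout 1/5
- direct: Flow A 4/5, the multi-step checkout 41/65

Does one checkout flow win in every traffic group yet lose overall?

Display: Flow A 20/28 = 71.4%, the multi-step checkout 6/9 = 66.7% → Flow A
Search: Flow A 12/49 = 24.5%, the multi-step checkout 1/5 = 20.0% → Flow A
Direct: Flow A 4/5 = 80.0%, the multi-step checkout 41/65 = 63.1% → Flow A
Overall: Flow A 36/82 = 43.9%, the multi-step checkout 48/79 = 60.8% → the multi-step checkout
Flow A wins each traffic group but the multi-step checkout wins overall — the comparison reverses. Flow A's sessions skew toward search, which has a lower base rate.

Yes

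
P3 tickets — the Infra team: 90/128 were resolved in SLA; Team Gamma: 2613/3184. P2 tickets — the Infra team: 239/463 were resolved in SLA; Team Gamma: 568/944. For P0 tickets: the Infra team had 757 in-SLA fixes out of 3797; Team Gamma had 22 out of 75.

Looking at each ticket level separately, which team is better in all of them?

P3: the Infra team 90/128 = 70.3%, Team Gamma 2613/3184 = 82.1% → Team Gamma
P2: the Infra team 239/463 = 51.6%, Team Gamma 568/944 = 60.2% → Team Gamma
P0: the Infra team 757/3797 = 19.9%, Team Gamma 22/75 = 29.3% → Team Gamma
Team Gamma has the higher rate in all 3 groups.

Team Gamma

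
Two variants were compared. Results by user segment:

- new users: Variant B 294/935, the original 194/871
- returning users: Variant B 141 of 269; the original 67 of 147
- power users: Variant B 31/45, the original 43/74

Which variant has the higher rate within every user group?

New users: Variant B 294/935 = 31.4%, the original 194/871 = 22.3% → Variant B
Returning users: Variant B 141/269 = 52.4%, the original 67/147 = 45.6% → Variant B
Power users: Variant B 31/45 = 68.9%, the original 43/74 = 58.1% → Variant B
Variant B has the higher rate in all 3 groups.

Variant B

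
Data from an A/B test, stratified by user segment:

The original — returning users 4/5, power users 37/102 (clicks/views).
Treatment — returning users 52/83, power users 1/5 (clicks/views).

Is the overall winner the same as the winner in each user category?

No

Returning users: the original 4/5 = 80.0%, Treatment 52/83 = 62.7% → the original
Power users: the original 37/102 = 36.3%, Treatment 1/5 = 20.0% → the original
Overall: the original 41/107 = 38.3%, Treatment 53/88 = 60.2% → Treatment
The original wins each user group but Treatment wins overall — the comparison reverses. The original's views skew toward power users, which has a lower base rate.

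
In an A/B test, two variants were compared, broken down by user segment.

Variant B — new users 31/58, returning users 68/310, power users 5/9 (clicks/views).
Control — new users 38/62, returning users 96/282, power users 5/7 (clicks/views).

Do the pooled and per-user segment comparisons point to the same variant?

New users: Variant B 31/58 = 53.4%, Control 38/62 = 61.3% → Control
Returning users: Variant B 68/310 = 21.9%, Control 96/282 = 34.0% → Control
Power users: Variant B 5/9 = 55.6%, Control 5/7 = 71.4% → Control
Overall: Variant B 104/377 = 27.6%, Control 139/351 = 39.6% → Control
Control wins overall and in every user group — no reversal.

Yes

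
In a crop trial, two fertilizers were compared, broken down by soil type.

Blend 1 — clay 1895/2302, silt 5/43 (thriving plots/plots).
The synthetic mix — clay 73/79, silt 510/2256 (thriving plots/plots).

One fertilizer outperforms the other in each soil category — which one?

the synthetic mix

Clay: Blend 1 1895/2302 = 82.3%, the synthetic mix 73/79 = 92.4% → the synthetic mix
Silt: Blend 1 5/43 = 11.6%, the synthetic mix 510/2256 = 22.6% → the synthetic mix
The synthetic mix has the higher rate in both groups.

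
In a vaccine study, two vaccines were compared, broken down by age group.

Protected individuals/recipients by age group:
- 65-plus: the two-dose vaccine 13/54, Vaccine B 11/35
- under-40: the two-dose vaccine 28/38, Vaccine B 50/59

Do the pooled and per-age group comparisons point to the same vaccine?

65-plus: the two-dose vaccine 13/54 = 24.1%, Vaccine B 11/35 = 31.4% → Vaccine B
Under-40: the two-dose vaccine 28/38 = 73.7%, Vaccine B 50/59 = 84.7% → Vaccine B
Overall: the two-dose vaccine 41/92 = 44.6%, Vaccine B 61/94 = 64.9% → Vaccine B
Vaccine B wins overall and in every age group — no reversal.

Yes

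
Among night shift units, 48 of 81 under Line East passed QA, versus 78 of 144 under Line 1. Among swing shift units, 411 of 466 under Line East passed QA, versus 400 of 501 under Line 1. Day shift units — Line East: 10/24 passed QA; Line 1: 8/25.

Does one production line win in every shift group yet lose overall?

Night shift: Line East 48/81 = 59.3%, Line 1 78/144 = 54.2% → Line East
Swing shift: Line East 411/466 = 88.2%, Line 1 400/501 = 79.8% → Line East
Day shift: Line East 10/24 = 41.7%, Line 1 8/25 = 32.0% → Line East
Overall: Line East 469/571 = 82.1%, Line 1 486/670 = 72.5% → Line East
Line East wins overall and in every shift group — no reversal.

No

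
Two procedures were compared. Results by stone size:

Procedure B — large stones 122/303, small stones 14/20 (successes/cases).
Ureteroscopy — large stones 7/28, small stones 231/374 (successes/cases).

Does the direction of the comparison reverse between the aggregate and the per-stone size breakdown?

Large stones: Procedure B 122/303 = 40.3%, ureteroscopy 7/28 = 25.0% → Procedure B
Small stones: Procedure B 14/20 = 70.0%, ureteroscopy 231/374 = 61.8% → Procedure B
Overall: Procedure B 136/323 = 42.1%, ureteroscopy 238/402 = 59.2% → ureteroscopy
Procedure B wins each stone group but ureteroscopy wins overall — the comparison reverses. Procedure B's cases skew toward large stones, which has a lower base rate.

Yes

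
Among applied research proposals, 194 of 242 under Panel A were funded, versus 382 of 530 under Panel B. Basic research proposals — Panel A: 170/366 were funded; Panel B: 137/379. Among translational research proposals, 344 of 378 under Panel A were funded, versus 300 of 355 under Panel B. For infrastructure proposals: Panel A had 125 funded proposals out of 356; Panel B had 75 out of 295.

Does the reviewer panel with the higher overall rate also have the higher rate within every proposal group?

Applied research: Panel A 194/242 = 80.2%, Panel B 382/530 = 72.1% → Panel A
Basic research: Panel A 170/366 = 46.4%, Panel B 137/379 = 36.1% → Panel A
Translational research: Panel A 344/378 = 91.0%, Panel B 300/355 = 84.5% → Panel A
Infrastructure: Panel A 125/356 = 35.1%, Panel B 75/295 = 25.4% → Panel A
Overall: Panel A 833/1342 = 62.1%, Panel B 894/1559 = 57.3% → Panel A
Panel A wins overall and in every proposal group — no reversal.

Yes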